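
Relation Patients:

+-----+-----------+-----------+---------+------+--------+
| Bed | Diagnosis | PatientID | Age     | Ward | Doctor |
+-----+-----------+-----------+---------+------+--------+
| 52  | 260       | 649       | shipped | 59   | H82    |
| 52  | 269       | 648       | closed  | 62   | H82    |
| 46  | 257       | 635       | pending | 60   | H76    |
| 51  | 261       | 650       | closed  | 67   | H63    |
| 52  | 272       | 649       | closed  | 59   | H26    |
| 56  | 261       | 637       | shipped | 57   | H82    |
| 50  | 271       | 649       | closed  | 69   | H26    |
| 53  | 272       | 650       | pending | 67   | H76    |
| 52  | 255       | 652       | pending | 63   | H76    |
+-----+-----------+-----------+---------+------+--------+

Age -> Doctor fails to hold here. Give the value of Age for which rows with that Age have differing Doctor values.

Age=shipped: 2 rows → Doctor = H82, H82 ✓
Age=closed: 4 rows → Doctor takes values {H82, H63, H26} — violation
Age=pending: 3 rows → Doctor = H76, H76, H76 ✓
The only Age value with inconsistent Doctor is Age=closed.

closed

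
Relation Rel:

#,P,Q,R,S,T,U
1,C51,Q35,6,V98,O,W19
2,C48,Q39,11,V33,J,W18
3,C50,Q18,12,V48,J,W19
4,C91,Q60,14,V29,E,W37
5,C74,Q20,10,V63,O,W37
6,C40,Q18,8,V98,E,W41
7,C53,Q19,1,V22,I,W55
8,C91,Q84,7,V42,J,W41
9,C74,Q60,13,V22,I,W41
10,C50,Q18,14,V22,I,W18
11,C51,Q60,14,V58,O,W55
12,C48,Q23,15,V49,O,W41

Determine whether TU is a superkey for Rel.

Yes

All 12 rows have distinct TU values, so TU → (all attributes) holds and TU is a superkey.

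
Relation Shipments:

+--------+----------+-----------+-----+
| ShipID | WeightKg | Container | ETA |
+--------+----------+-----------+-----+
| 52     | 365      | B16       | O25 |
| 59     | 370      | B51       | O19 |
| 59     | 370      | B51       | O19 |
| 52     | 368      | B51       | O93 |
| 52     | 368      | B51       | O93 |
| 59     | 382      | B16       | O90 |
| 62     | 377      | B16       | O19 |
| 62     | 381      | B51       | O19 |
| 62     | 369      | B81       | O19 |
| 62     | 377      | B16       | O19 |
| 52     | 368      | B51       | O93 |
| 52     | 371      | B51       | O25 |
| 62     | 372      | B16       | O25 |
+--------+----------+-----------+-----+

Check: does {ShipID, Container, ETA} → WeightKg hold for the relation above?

Yes

(ShipID=52, Container=B16, ETA=O25): 1 row → WeightKg = 365 ✓
(ShipID=59, Container=B51, ETA=O19): 2 rows → WeightKg = 370, 370 ✓
(ShipID=52, Container=B51, ETA=O93): 3 rows → WeightKg = 368, 368, 368 ✓
(ShipID=59, Container=B16, ETA=O90): 1 row → WeightKg = 382 ✓
(ShipID=62, Container=B16, ETA=O19): 2 rows → WeightKg = 377, 377 ✓
(ShipID=62, Container=B51, ETA=O19): 1 row → WeightKg = 381 ✓
(ShipID=62, Container=B81, ETA=O19): 1 row → WeightKg = 369 ✓
(ShipID=52, Container=B51, ETA=O25): 1 row → WeightKg = 371 ✓
(ShipID=62, Container=B16, ETA=O25): 1 row → WeightKg = 372 ✓
Every {ShipID, Container, ETA} value is associated with a single WeightKg value, so {ShipID, Container, ETA} → WeightKg holds.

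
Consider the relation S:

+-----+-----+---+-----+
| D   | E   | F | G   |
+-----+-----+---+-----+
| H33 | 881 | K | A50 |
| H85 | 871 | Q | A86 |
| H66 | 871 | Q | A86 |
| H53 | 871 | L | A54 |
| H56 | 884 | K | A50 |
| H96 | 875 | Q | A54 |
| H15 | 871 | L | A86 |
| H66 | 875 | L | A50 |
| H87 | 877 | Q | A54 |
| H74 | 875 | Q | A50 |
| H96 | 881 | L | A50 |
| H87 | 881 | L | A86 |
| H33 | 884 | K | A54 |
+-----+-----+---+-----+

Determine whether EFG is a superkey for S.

Two distinct rows share (E=871, F=Q, G=A86), so EFG does not determine every attribute — not a superkey.

No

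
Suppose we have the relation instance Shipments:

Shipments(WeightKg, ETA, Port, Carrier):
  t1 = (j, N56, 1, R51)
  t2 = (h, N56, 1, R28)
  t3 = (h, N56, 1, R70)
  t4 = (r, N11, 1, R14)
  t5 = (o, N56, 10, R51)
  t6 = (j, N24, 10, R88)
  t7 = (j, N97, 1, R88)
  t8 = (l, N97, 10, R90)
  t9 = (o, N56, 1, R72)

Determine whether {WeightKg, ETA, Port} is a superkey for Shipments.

Rows 2 and 3 have the same {WeightKg, ETA, Port} value (WeightKg=h, ETA=N56, Port=1) but are distinct tuples, so {WeightKg, ETA, Port} does not determine every attribute — not a superkey.

No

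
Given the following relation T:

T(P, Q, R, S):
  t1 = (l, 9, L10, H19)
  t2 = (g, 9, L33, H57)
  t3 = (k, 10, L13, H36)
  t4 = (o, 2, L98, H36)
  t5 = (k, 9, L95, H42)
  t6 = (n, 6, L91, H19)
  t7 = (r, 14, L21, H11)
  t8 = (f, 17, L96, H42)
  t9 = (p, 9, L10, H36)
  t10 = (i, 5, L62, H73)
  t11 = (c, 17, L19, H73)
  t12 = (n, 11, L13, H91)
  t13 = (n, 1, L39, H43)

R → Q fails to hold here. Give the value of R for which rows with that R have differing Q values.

L13

R=L10: rows 1, 9 → Q = 9, 9 ✓
R=L33: row 2 → Q = 9 ✓
R=L13: rows 3, 12 → Q takes values {10, 11} — violation
R=L98: row 4 → Q = 2 ✓
R=L95: row 5 → Q = 9 ✓
R=L91: row 6 → Q = 6 ✓
R=L21: row 7 → Q = 14 ✓
R=L96: row 8 → Q = 17 ✓
R=L62: row 10 → Q = 5 ✓
R=L19: row 11 → Q = 17 ✓
R=L39: row 13 → Q = 1 ✓
The only R value with inconsistent Q is R=L13.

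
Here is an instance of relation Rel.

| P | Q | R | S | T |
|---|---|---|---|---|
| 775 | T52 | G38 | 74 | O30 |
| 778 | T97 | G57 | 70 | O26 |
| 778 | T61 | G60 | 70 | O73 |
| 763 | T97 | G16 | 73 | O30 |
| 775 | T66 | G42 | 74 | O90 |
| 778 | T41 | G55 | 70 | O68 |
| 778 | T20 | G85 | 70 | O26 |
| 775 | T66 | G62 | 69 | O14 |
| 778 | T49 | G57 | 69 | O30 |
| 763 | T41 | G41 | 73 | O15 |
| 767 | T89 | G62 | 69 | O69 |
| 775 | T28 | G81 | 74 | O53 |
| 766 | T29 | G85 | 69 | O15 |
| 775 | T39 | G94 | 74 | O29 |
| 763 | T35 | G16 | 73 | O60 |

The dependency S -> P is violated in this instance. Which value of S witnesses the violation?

69

S=74: 4 rows → P = 775, 775, 775, 775 ✓
S=70: 4 rows → P = 778, 778, 778, 778 ✓
S=73: 3 rows → P = 763, 763, 763 ✓
S=69: 4 rows → P takes values {775, 778, 767, 766} — violation
The only S value with inconsistent P is S=69.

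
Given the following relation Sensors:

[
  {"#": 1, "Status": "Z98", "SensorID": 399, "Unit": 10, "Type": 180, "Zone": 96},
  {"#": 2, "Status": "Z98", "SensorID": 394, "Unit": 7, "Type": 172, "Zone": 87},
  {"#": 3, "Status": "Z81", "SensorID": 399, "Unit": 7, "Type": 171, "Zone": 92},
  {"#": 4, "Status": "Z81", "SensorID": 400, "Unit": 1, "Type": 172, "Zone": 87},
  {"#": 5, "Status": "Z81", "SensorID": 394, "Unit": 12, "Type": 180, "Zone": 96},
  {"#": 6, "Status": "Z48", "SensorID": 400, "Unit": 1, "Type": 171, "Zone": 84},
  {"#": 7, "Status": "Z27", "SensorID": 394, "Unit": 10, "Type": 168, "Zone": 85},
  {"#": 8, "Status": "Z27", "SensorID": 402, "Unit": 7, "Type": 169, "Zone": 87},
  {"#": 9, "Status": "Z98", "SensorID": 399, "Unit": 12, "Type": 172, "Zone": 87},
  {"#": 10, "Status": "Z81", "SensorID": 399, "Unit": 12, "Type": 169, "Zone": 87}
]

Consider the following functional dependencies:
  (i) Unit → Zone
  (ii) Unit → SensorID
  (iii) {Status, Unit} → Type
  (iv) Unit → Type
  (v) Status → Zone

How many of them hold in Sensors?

(i) Unit → Zone: Unit=10: rows 1, 7 → Zone takes values {96, 85} — violation; Unit=7: rows 2, 3, 8 → Zone takes values {87, 92} — violation; Unit=1: rows 4, 6 → Zone takes values {87, 84} — violation; Unit=12: rows 5, 9, 10 → Zone takes values {96, 87} — violation — fails.
(ii) Unit → SensorID: Unit=10: rows 1, 7 → SensorID takes values {399, 394} — violation; Unit=7: rows 2, 3, 8 → SensorID takes values {394, 399, 402} — violation; Unit=12: rows 5, 9, 10 → SensorID takes values {394, 399} — violation — fails.
(iii) {Status, Unit} → Type: (Status=Z81, Unit=12): rows 5, 10 → Type takes values {180, 169} — violation — fails.
(iv) Unit → Type: Unit=10: rows 1, 7 → Type takes values {180, 168} — violation; Unit=7: rows 2, 3, 8 → Type takes values {172, 171, 169} — violation; Unit=1: rows 4, 6 → Type takes values {172, 171} — violation; Unit=12: rows 5, 9, 10 → Type takes values {180, 172, 169} — violation — fails.
(v) Status → Zone: Status=Z98: rows 1, 2, 9 → Zone takes values {96, 87} — violation; Status=Z81: rows 3, 4, 5, 10 → Zone takes values {92, 87, 96} — violation; Status=Z27: rows 7, 8 → Zone takes values {85, 87} — violation — fails.
None of the 5 dependencies hold.

0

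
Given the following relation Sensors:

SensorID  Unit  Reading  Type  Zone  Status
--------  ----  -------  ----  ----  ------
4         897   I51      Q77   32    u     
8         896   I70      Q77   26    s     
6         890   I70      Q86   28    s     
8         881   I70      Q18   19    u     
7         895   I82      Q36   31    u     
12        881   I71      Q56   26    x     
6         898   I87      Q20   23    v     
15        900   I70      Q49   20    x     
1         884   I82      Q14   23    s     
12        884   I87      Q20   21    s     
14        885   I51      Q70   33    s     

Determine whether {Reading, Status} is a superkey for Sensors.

Two distinct rows share (Reading=I70, Status=s), so {Reading, Status} does not determine every attribute — not a superkey.

No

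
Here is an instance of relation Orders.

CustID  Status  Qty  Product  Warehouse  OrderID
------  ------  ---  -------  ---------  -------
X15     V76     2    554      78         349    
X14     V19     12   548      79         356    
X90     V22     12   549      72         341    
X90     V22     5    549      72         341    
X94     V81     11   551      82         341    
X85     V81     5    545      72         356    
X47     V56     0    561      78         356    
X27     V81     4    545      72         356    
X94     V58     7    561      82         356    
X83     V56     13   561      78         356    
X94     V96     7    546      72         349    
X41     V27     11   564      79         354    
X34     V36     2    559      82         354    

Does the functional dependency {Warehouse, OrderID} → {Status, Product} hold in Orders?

Yes

(Warehouse=78, OrderID=349): 1 row → {Status,Product} = (V76, 554) ✓
(Warehouse=79, OrderID=356): 1 row → {Status,Product} = (V19, 548) ✓
(Warehouse=72, OrderID=341): 2 rows → {Status,Product} = (V22, 549), (V22, 549) ✓
(Warehouse=82, OrderID=341): 1 row → {Status,Product} = (V81, 551) ✓
(Warehouse=72, OrderID=356): 2 rows → {Status,Product} = (V81, 545), (V81, 545) ✓
(Warehouse=78, OrderID=356): 2 rows → {Status,Product} = (V56, 561), (V56, 561) ✓
(Warehouse=82, OrderID=356): 1 row → {Status,Product} = (V58, 561) ✓
(Warehouse=72, OrderID=349): 1 row → {Status,Product} = (V96, 546) ✓
(Warehouse=79, OrderID=354): 1 row → {Status,Product} = (V27, 564) ✓
(Warehouse=82, OrderID=354): 1 row → {Status,Product} = (V36, 559) ✓
Every {Warehouse, OrderID} value is associated with a single {Status, Product} value, so {Warehouse, OrderID} → {Status, Product} holds.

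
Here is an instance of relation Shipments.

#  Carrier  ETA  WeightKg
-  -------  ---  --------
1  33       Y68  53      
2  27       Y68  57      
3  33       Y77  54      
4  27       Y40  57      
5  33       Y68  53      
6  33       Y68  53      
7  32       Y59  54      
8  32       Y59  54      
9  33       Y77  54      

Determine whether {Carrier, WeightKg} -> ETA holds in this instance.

No

(Carrier=33, WeightKg=53): rows 1, 5, 6 → ETA = Y68, Y68, Y68 ✓
(Carrier=27, WeightKg=57): rows 2, 4 → ETA takes values {Y68, Y40} — violation
(Carrier=33, WeightKg=54): rows 3, 9 → ETA = Y77, Y77 ✓
(Carrier=32, WeightKg=54): rows 7, 8 → ETA = Y59, Y59 ✓
Two rows agree on {Carrier, WeightKg} but differ on ETA, so {Carrier, WeightKg} -> ETA does not hold.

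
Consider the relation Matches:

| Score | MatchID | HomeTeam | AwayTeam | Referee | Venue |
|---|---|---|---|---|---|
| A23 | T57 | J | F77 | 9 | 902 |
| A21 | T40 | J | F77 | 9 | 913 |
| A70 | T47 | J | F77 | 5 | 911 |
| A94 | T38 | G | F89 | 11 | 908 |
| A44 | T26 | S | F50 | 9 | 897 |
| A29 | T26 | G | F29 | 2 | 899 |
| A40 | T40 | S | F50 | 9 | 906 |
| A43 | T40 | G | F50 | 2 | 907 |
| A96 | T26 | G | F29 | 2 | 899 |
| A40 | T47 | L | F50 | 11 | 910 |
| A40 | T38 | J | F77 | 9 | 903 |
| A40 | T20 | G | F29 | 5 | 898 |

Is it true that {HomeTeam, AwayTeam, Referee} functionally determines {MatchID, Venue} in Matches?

(HomeTeam=J, AwayTeam=F77, Referee=9): 3 rows → {MatchID,Venue} takes values {(T57, 902), (T40, 913), (T38, 903)} — violation
(HomeTeam=J, AwayTeam=F77, Referee=5): 1 row → {MatchID,Venue} = (T47, 911) ✓
(HomeTeam=G, AwayTeam=F89, Referee=11): 1 row → {MatchID,Venue} = (T38, 908) ✓
(HomeTeam=S, AwayTeam=F50, Referee=9): 2 rows → {MatchID,Venue} takes values {(T26, 897), (T40, 906)} — violation
(HomeTeam=G, AwayTeam=F29, Referee=2): 2 rows → {MatchID,Venue} = (T26, 899), (T26, 899) ✓
(HomeTeam=G, AwayTeam=F50, Referee=2): 1 row → {MatchID,Venue} = (T40, 907) ✓
(HomeTeam=L, AwayTeam=F50, Referee=11): 1 row → {MatchID,Venue} = (T47, 910) ✓
(HomeTeam=G, AwayTeam=F29, Referee=5): 1 row → {MatchID,Venue} = (T20, 898) ✓
Two rows agree on {HomeTeam, AwayTeam, Referee} but differ on {MatchID, Venue}, so {HomeTeam, AwayTeam, Referee} → {MatchID, Venue} does not hold.

No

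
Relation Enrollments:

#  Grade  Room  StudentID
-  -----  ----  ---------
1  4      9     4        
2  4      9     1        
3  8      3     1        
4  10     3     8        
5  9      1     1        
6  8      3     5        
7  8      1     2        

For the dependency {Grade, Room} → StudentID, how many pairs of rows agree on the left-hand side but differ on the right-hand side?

2

(Grade=4, Room=9): violating pairs (1,2) — 1 pair.
(Grade=8, Room=3): violating pairs (3,6) — 1 pair.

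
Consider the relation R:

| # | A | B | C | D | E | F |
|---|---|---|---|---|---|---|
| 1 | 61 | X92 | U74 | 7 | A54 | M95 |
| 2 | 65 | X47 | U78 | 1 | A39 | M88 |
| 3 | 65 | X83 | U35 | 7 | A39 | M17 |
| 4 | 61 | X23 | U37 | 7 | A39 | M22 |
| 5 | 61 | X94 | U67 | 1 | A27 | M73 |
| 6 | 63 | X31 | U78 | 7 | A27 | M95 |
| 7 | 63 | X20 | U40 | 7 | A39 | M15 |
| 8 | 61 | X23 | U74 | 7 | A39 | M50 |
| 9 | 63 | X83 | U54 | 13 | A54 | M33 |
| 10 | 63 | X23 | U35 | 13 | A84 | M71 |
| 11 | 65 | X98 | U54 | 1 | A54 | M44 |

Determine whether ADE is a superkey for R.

Rows 4 and 8 have the same ADE value (A=61, D=7, E=A39) but are distinct tuples, so ADE does not determine every attribute — not a superkey.

No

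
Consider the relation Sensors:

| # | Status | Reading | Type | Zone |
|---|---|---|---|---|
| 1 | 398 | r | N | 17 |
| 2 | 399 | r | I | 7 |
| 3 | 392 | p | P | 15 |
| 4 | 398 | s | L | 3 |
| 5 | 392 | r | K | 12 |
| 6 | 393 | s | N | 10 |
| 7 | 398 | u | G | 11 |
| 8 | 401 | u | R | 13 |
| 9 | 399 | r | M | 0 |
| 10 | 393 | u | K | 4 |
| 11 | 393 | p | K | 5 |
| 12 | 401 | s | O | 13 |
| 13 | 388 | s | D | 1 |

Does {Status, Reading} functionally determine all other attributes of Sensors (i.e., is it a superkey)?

No

Rows 2 and 9 have the same {Status, Reading} value (Status=399, Reading=r) but are distinct tuples, so {Status, Reading} does not determine every attribute — not a superkey.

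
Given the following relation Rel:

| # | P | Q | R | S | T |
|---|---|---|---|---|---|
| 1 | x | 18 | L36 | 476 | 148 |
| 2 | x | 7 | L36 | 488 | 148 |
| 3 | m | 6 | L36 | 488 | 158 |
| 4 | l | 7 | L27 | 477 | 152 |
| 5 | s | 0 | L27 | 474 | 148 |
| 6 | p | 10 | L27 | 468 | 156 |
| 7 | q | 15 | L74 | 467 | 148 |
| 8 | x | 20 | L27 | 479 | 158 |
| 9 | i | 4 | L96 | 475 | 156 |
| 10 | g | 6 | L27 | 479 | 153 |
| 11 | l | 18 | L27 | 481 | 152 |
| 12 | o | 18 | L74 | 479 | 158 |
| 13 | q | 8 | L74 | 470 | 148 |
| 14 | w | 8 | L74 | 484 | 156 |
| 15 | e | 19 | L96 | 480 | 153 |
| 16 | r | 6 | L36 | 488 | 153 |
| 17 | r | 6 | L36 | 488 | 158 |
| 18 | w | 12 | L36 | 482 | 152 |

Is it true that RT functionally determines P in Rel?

(R=L36, T=148): rows 1, 2 → P = x, x ✓
(R=L36, T=158): rows 3, 17 → P takes values {m, r} — violation
(R=L27, T=152): rows 4, 11 → P = l, l ✓
(R=L27, T=148): row 5 → P = s ✓
(R=L27, T=156): row 6 → P = p ✓
(R=L74, T=148): rows 7, 13 → P = q, q ✓
(R=L27, T=158): row 8 → P = x ✓
(R=L96, T=156): row 9 → P = i ✓
(R=L27, T=153): row 10 → P = g ✓
(R=L74, T=158): row 12 → P = o ✓
(R=L74, T=156): row 14 → P = w ✓
(R=L96, T=153): row 15 → P = e ✓
(R=L36, T=153): row 16 → P = r ✓
(R=L36, T=152): row 18 → P = w ✓
Two rows agree on RT but differ on P, so RT → P does not hold.

No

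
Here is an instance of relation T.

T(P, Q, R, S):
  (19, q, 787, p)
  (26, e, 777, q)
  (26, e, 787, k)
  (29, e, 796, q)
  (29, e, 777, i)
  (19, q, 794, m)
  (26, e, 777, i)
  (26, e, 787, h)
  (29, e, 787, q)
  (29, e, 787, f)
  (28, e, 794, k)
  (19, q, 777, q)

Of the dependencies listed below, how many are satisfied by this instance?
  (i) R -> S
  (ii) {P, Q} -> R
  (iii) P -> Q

(i) R -> S: R=787: 5 rows → S takes values {p, k, h, q, f} — violation; R=777: 4 rows → S takes values {q, i} — violation; R=794: 2 rows → S takes values {m, k} — violation — fails.
(ii) {P, Q} -> R: (P=19, Q=q): 3 rows → R takes values {787, 794, 777} — violation; (P=26, Q=e): 4 rows → R takes values {777, 787} — violation; (P=29, Q=e): 4 rows → R takes values {796, 777, 787} — violation — fails.
(iii) P -> Q: every LHS value maps to a single RHS value — holds.
1 of the 3 dependencies holds.

1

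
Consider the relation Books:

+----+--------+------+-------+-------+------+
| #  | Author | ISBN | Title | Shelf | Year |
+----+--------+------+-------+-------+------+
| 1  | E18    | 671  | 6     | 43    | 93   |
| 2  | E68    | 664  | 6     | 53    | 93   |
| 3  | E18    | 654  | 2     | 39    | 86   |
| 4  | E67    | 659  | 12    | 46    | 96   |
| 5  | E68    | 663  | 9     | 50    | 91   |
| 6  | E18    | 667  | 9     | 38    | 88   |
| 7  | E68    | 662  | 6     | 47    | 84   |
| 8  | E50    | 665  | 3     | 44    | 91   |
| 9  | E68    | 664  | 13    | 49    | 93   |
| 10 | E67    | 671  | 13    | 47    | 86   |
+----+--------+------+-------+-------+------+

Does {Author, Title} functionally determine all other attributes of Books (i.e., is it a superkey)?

No

Rows 2 and 7 have the same {Author, Title} value (Author=E68, Title=6) but are distinct tuples, so {Author, Title} does not determine every attribute — not a superkey.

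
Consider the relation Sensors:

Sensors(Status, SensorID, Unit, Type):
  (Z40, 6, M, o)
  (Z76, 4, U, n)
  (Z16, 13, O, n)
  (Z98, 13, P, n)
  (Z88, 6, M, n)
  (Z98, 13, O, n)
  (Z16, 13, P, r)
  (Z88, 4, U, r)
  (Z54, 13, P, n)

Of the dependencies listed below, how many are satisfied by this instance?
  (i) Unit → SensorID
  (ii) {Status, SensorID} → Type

1

(i) Unit → SensorID: every LHS value maps to a single RHS value — holds.
(ii) {Status, SensorID} → Type: (Status=Z16, SensorID=13): 2 rows → Type takes values {n, r} — violation — fails.
1 of the 2 dependencies holds.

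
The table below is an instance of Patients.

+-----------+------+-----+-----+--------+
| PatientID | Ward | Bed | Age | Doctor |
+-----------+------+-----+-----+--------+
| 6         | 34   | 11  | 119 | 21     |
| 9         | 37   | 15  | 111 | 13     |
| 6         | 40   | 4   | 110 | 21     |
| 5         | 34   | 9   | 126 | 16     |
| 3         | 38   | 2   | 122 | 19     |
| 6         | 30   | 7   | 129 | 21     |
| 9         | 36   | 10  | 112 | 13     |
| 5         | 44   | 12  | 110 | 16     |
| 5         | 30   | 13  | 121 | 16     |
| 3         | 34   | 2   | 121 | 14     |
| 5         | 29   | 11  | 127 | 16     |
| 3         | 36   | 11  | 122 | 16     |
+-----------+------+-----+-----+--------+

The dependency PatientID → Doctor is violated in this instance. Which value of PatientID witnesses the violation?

3

PatientID=6: 3 rows → Doctor = 21, 21, 21 ✓
PatientID=9: 2 rows → Doctor = 13, 13 ✓
PatientID=5: 4 rows → Doctor = 16, 16, 16, 16 ✓
PatientID=3: 3 rows → Doctor takes values {19, 14, 16} — violation
The only PatientID value with inconsistent Doctor is PatientID=3.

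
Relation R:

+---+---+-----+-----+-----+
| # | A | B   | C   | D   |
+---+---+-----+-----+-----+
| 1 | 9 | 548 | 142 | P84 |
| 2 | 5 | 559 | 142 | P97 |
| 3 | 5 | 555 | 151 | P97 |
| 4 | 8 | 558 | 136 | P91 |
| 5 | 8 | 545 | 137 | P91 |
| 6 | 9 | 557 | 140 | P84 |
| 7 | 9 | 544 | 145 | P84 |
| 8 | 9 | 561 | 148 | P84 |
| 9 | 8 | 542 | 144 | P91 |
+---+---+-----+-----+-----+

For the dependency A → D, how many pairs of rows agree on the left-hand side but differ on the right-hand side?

A=9: all 4 rows agree on D — 0 pairs.
A=5: all 2 rows agree on D — 0 pairs.
A=8: all 3 rows agree on D — 0 pairs.

0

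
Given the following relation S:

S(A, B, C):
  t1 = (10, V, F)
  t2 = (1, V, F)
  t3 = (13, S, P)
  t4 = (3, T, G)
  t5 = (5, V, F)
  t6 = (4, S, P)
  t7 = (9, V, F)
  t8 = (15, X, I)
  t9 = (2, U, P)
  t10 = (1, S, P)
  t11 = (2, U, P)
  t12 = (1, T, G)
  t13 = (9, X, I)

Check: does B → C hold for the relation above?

Yes

B=V: rows 1, 2, 5, 7 → C = F, F, F, F ✓
B=S: rows 3, 6, 10 → C = P, P, P ✓
B=T: rows 4, 12 → C = G, G ✓
B=X: rows 8, 13 → C = I, I ✓
B=U: rows 9, 11 → C = P, P ✓
Every B value is associated with a single C value, so B → C holds.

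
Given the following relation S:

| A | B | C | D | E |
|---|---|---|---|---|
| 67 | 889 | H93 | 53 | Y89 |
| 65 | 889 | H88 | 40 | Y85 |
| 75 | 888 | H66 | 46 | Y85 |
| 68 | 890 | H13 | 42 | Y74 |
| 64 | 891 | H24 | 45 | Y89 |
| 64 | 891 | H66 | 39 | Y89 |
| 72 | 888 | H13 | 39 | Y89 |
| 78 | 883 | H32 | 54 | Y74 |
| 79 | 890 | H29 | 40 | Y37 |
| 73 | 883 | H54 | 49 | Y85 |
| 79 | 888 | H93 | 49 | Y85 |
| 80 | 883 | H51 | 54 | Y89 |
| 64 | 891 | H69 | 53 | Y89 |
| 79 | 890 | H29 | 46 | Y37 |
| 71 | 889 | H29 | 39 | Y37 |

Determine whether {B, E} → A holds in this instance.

(B=889, E=Y89): 1 row → A = 67 ✓
(B=889, E=Y85): 1 row → A = 65 ✓
(B=888, E=Y85): 2 rows → A takes values {75, 79} — violation
(B=890, E=Y74): 1 row → A = 68 ✓
(B=891, E=Y89): 3 rows → A = 64, 64, 64 ✓
(B=888, E=Y89): 1 row → A = 72 ✓
(B=883, E=Y74): 1 row → A = 78 ✓
(B=890, E=Y37): 2 rows → A = 79, 79 ✓
(B=883, E=Y85): 1 row → A = 73 ✓
(B=883, E=Y89): 1 row → A = 80 ✓
(B=889, E=Y37): 1 row → A = 71 ✓
Two rows agree on {B, E} but differ on A, so {B, E} → A does not hold.

No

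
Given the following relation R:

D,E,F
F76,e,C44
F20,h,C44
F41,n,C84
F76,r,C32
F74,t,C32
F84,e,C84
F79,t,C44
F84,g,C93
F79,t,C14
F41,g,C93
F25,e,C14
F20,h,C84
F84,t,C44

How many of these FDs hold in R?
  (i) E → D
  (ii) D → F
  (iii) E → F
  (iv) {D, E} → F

0

(i) E → D: E=e: 3 rows → D takes values {F76, F84, F25} — violation; E=t: 4 rows → D takes values {F74, F79, F84} — violation; E=g: 2 rows → D takes values {F84, F41} — violation — fails.
(ii) D → F: D=F76: 2 rows → F takes values {C44, C32} — violation; D=F20: 2 rows → F takes values {C44, C84} — violation; D=F41: 2 rows → F takes values {C84, C93} — violation; D=F84: 3 rows → F takes values {C84, C93, C44} — violation; D=F79: 2 rows → F takes values {C44, C14} — violation — fails.
(iii) E → F: E=e: 3 rows → F takes values {C44, C84, C14} — violation; E=h: 2 rows → F takes values {C44, C84} — violation; E=t: 4 rows → F takes values {C32, C44, C14} — violation — fails.
(iv) {D, E} → F: (D=F20, E=h): 2 rows → F takes values {C44, C84} — violation; (D=F79, E=t): 2 rows → F takes values {C44, C14} — violation — fails.
None of the 4 dependencies hold.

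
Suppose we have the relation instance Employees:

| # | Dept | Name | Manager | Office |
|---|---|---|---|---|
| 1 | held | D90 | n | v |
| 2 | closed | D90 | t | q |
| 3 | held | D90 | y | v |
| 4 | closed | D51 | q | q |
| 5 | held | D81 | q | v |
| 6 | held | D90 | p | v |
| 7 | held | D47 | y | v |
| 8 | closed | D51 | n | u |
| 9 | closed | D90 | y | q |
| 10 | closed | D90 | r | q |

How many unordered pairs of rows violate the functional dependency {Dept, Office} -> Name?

(Dept=held, Office=v): violating pairs (1,5), (1,7), (3,5), (3,7), (5,6), (5,7), (6,7) — 7 pairs.
(Dept=closed, Office=q): violating pairs (2,4), (4,9), (4,10) — 3 pairs.

10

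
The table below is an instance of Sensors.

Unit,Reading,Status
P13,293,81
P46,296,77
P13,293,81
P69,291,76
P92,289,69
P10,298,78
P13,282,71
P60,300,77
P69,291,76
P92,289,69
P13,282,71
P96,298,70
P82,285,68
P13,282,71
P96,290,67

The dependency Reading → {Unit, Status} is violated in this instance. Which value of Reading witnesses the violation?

Reading=293: 2 rows → {Unit,Status} = (P13, 81), (P13, 81) ✓
Reading=296: 1 row → {Unit,Status} = (P46, 77) ✓
Reading=291: 2 rows → {Unit,Status} = (P69, 76), (P69, 76) ✓
Reading=289: 2 rows → {Unit,Status} = (P92, 69), (P92, 69) ✓
Reading=298: 2 rows → {Unit,Status} takes values {(P10, 78), (P96, 70)} — violation
Reading=282: 3 rows → {Unit,Status} = (P13, 71), (P13, 71), (P13, 71) ✓
Reading=300: 1 row → {Unit,Status} = (P60, 77) ✓
Reading=285: 1 row → {Unit,Status} = (P82, 68) ✓
Reading=290: 1 row → {Unit,Status} = (P96, 67) ✓
The only Reading value with inconsistent RHS is Reading=298.

298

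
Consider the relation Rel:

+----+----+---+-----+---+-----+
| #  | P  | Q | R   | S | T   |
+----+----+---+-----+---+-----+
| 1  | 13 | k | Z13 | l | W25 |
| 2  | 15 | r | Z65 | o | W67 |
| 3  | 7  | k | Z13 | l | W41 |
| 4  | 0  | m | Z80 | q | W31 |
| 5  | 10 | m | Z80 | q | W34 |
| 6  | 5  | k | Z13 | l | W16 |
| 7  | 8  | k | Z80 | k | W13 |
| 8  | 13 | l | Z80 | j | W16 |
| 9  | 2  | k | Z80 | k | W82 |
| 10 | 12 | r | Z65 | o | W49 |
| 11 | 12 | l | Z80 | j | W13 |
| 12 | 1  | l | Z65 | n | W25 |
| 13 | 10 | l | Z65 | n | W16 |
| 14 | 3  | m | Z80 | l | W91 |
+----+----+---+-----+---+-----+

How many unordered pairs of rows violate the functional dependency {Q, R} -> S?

2

(Q=k, R=Z13): all 3 rows agree on S — 0 pairs.
(Q=r, R=Z65): all 2 rows agree on S — 0 pairs.
(Q=m, R=Z80): violating pairs (4,14), (5,14) — 2 pairs.
(Q=k, R=Z80): all 2 rows agree on S — 0 pairs.
(Q=l, R=Z80): all 2 rows agree on S — 0 pairs.
(Q=l, R=Z65): all 2 rows agree on S — 0 pairs.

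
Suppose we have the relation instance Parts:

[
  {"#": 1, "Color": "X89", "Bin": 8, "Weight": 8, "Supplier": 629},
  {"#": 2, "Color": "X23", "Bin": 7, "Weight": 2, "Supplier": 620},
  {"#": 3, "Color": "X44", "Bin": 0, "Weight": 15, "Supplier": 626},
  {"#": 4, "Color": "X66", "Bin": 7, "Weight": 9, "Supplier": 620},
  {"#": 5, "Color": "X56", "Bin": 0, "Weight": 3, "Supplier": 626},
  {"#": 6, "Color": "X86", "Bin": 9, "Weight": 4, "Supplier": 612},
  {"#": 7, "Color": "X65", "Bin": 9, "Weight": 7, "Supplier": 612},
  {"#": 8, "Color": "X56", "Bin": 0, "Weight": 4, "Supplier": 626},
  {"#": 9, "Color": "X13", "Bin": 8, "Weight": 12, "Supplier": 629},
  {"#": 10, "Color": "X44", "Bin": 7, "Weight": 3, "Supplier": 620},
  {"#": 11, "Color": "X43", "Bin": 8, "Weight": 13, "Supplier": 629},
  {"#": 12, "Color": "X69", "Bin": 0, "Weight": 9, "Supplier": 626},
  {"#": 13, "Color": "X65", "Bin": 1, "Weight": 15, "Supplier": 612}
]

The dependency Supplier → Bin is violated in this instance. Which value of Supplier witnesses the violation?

Supplier=629: rows 1, 9, 11 → Bin = 8, 8, 8 ✓
Supplier=620: rows 2, 4, 10 → Bin = 7, 7, 7 ✓
Supplier=626: rows 3, 5, 8, 12 → Bin = 0, 0, 0, 0 ✓
Supplier=612: rows 6, 7, 13 → Bin takes values {9, 1} — violation
The only Supplier value with inconsistent Bin is Supplier=612.

612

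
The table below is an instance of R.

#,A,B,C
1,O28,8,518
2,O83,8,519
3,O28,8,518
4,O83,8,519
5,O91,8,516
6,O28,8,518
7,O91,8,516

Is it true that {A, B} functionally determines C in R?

Yes

(A=O28, B=8): rows 1, 3, 6 → C = 518, 518, 518 ✓
(A=O83, B=8): rows 2, 4 → C = 519, 519 ✓
(A=O91, B=8): rows 5, 7 → C = 516, 516 ✓
Every {A, B} value is associated with a single C value, so {A, B} -> C holds.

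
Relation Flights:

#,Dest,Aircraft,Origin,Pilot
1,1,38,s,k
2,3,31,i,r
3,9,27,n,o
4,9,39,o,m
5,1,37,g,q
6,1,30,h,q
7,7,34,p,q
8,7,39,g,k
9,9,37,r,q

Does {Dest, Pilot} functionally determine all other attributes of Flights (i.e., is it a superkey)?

No

Rows 5 and 6 have the same {Dest, Pilot} value (Dest=1, Pilot=q) but are distinct tuples, so {Dest, Pilot} does not determine every attribute — not a superkey.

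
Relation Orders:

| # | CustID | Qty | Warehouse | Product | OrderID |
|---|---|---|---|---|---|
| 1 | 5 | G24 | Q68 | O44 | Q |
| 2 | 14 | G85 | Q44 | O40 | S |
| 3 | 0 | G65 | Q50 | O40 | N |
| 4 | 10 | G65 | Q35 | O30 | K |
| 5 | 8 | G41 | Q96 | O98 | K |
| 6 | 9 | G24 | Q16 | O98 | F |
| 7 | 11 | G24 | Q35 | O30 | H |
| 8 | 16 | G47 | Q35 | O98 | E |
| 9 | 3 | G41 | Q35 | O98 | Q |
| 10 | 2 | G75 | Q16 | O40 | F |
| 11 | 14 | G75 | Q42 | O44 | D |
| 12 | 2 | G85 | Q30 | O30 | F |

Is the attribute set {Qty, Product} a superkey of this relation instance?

No

Rows 5 and 9 have the same {Qty, Product} value (Qty=G41, Product=O98) but are distinct tuples, so {Qty, Product} does not determine every attribute — not a superkey.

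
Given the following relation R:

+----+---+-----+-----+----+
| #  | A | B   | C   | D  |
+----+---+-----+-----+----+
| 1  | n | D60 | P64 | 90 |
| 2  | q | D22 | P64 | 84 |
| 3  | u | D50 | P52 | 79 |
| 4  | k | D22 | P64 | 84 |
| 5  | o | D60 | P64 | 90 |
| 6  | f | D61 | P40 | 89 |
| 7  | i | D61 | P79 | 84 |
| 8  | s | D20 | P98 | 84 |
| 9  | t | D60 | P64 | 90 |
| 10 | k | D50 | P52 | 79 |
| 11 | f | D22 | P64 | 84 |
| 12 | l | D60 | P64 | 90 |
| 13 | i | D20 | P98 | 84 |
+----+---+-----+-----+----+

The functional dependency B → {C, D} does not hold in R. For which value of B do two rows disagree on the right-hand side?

B=D60: rows 1, 5, 9, 12 → {C,D} = (P64, 90), (P64, 90), (P64, 90), (P64, 90) ✓
B=D22: rows 2, 4, 11 → {C,D} = (P64, 84), (P64, 84), (P64, 84) ✓
B=D50: rows 3, 10 → {C,D} = (P52, 79), (P52, 79) ✓
B=D61: rows 6, 7 → {C,D} takes values {(P40, 89), (P79, 84)} — violation
B=D20: rows 8, 13 → {C,D} = (P98, 84), (P98, 84) ✓
The only B value with inconsistent RHS is B=D61.

D61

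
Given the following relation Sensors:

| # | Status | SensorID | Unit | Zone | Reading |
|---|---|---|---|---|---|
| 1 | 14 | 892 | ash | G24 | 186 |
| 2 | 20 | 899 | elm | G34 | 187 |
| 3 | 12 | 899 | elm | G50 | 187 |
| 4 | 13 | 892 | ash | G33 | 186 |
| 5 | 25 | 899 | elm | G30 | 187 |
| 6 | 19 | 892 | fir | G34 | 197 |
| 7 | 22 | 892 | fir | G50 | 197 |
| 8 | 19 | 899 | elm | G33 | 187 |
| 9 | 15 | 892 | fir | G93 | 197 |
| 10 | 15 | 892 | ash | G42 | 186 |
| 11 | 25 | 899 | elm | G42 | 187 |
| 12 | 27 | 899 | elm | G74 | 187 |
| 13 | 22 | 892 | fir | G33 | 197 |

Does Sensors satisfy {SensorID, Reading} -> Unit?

Yes

(SensorID=892, Reading=186): rows 1, 4, 10 → Unit = ash, ash, ash ✓
(SensorID=899, Reading=187): rows 2, 3, 5, 8, 11, 12 → Unit = elm, elm, elm, elm, elm, elm ✓
(SensorID=892, Reading=197): rows 6, 7, 9, 13 → Unit = fir, fir, fir, fir ✓
Every {SensorID, Reading} value is associated with a single Unit value, so {SensorID, Reading} -> Unit holds.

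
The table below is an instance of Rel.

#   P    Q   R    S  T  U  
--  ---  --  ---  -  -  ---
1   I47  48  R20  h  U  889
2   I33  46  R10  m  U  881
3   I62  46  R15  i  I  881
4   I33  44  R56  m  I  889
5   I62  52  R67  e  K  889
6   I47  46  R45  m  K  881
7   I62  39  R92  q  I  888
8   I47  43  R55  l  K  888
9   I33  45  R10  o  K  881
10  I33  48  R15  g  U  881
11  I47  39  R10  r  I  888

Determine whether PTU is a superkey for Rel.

No

Rows 2 and 10 have the same PTU value (P=I33, T=U, U=881) but are distinct tuples, so PTU does not determine every attribute — not a superkey.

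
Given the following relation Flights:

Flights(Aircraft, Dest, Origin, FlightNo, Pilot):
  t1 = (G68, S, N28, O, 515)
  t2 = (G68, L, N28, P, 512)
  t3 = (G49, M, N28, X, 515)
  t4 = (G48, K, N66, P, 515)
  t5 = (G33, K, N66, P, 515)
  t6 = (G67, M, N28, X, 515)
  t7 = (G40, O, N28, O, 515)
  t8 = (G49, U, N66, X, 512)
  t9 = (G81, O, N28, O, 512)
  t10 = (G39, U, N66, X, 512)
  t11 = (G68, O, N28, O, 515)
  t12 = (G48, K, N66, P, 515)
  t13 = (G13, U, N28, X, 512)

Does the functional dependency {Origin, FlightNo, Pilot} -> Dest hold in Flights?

No

(Origin=N28, FlightNo=O, Pilot=515): rows 1, 7, 11 → Dest takes values {S, O} — violation
(Origin=N28, FlightNo=P, Pilot=512): row 2 → Dest = L ✓
(Origin=N28, FlightNo=X, Pilot=515): rows 3, 6 → Dest = M, M ✓
(Origin=N66, FlightNo=P, Pilot=515): rows 4, 5, 12 → Dest = K, K, K ✓
(Origin=N66, FlightNo=X, Pilot=512): rows 8, 10 → Dest = U, U ✓
(Origin=N28, FlightNo=O, Pilot=512): row 9 → Dest = O ✓
(Origin=N28, FlightNo=X, Pilot=512): row 13 → Dest = U ✓
Two rows agree on {Origin, FlightNo, Pilot} but differ on Dest, so {Origin, FlightNo, Pilot} -> Dest does not hold.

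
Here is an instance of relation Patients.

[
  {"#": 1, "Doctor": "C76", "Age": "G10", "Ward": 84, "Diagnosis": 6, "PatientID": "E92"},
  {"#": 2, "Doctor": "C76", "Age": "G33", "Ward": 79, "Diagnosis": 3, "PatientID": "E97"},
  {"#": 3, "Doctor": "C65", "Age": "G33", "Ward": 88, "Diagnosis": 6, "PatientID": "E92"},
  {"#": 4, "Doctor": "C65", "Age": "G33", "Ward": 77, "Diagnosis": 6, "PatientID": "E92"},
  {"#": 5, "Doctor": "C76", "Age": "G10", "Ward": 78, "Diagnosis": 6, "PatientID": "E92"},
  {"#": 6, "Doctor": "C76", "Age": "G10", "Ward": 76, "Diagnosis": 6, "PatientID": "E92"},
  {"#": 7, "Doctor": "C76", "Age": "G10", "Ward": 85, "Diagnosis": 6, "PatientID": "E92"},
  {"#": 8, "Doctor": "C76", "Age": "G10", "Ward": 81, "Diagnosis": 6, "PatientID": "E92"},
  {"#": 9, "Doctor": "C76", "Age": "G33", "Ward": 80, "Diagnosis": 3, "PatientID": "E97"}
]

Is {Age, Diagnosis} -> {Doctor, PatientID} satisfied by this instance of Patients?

Yes

(Age=G10, Diagnosis=6): rows 1, 5, 6, 7, 8 → {Doctor,PatientID} = (C76, E92), (C76, E92), (C76, E92), (C76, E92), (C76, E92) ✓
(Age=G33, Diagnosis=3): rows 2, 9 → {Doctor,PatientID} = (C76, E97), (C76, E97) ✓
(Age=G33, Diagnosis=6): rows 3, 4 → {Doctor,PatientID} = (C65, E92), (C65, E92) ✓
Every {Age, Diagnosis} value is associated with a single {Doctor, PatientID} value, so {Age, Diagnosis} -> {Doctor, PatientID} holds.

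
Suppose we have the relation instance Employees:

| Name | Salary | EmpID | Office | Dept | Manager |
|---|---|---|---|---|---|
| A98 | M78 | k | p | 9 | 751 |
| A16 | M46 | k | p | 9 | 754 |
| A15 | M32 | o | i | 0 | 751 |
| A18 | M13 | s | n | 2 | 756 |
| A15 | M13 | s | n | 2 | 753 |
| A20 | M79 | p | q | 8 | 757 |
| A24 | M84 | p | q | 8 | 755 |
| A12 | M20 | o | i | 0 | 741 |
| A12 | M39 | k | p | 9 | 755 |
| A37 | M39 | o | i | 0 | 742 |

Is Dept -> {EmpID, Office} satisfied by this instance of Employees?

Dept=9: 3 rows → {EmpID,Office} = (k, p), (k, p), (k, p) ✓
Dept=0: 3 rows → {EmpID,Office} = (o, i), (o, i), (o, i) ✓
Dept=2: 2 rows → {EmpID,Office} = (s, n), (s, n) ✓
Dept=8: 2 rows → {EmpID,Office} = (p, q), (p, q) ✓
Every Dept value is associated with a single {EmpID, Office} value, so Dept -> {EmpID, Office} holds.

Yes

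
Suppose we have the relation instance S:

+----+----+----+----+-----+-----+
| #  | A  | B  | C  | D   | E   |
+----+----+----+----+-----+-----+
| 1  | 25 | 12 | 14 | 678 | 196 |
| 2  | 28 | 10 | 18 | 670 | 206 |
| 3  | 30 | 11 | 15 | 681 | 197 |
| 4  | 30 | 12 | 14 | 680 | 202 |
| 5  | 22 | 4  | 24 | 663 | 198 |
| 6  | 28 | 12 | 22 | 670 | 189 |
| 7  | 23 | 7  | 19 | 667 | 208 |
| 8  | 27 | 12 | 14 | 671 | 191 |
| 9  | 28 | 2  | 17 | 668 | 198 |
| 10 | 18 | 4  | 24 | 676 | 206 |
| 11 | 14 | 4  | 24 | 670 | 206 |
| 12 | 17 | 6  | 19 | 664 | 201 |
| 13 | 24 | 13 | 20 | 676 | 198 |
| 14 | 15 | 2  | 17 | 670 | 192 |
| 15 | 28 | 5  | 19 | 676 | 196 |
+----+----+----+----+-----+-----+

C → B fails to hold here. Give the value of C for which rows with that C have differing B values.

C=14: rows 1, 4, 8 → B = 12, 12, 12 ✓
C=18: row 2 → B = 10 ✓
C=15: row 3 → B = 11 ✓
C=24: rows 5, 10, 11 → B = 4, 4, 4 ✓
C=22: row 6 → B = 12 ✓
C=19: rows 7, 12, 15 → B takes values {7, 6, 5} — violation
C=17: rows 9, 14 → B = 2, 2 ✓
C=20: row 13 → B = 13 ✓
The only C value with inconsistent B is C=19.

19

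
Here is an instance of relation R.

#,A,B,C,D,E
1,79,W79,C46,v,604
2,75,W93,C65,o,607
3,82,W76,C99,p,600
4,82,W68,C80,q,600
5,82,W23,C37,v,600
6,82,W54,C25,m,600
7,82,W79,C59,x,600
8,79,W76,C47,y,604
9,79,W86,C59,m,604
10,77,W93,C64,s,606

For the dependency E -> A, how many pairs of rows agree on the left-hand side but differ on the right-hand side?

E=604: all 3 rows agree on A — 0 pairs.
E=600: all 5 rows agree on A — 0 pairs.

0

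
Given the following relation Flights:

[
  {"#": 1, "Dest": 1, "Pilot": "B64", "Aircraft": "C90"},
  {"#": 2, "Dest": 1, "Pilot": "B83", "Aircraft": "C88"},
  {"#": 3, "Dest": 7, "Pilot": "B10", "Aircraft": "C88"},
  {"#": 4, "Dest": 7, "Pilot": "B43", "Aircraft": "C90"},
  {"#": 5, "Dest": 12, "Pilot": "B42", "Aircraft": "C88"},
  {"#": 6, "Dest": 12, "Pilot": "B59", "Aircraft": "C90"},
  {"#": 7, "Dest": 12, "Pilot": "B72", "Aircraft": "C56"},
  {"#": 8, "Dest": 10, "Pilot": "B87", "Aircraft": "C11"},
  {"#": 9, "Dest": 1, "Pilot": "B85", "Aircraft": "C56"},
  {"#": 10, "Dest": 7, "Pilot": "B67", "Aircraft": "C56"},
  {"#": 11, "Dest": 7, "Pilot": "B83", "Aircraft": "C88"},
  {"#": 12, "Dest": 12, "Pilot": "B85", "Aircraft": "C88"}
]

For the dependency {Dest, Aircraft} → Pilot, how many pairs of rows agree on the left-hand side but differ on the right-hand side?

2

(Dest=7, Aircraft=C88): violating pairs (3,11) — 1 pair.
(Dest=12, Aircraft=C88): violating pairs (5,12) — 1 pair.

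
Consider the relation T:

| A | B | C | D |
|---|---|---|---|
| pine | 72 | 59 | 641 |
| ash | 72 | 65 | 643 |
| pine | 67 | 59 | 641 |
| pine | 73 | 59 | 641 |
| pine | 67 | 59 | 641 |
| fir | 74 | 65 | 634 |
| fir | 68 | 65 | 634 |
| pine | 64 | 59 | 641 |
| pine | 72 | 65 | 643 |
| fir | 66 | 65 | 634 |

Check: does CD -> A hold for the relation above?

(C=59, D=641): 5 rows → A = pine, pine, pine, pine, pine ✓
(C=65, D=643): 2 rows → A takes values {ash, pine} — violation
(C=65, D=634): 3 rows → A = fir, fir, fir ✓
Two rows agree on CD but differ on A, so CD -> A does not hold.

No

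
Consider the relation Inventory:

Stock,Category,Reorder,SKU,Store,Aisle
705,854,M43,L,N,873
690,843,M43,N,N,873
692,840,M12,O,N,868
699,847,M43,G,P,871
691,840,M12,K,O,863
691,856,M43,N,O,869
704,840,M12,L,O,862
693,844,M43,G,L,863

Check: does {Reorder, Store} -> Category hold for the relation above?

No

(Reorder=M43, Store=N): 2 rows → Category takes values {854, 843} — violation
(Reorder=M12, Store=N): 1 row → Category = 840 ✓
(Reorder=M43, Store=P): 1 row → Category = 847 ✓
(Reorder=M12, Store=O): 2 rows → Category = 840, 840 ✓
(Reorder=M43, Store=O): 1 row → Category = 856 ✓
(Reorder=M43, Store=L): 1 row → Category = 844 ✓
Two rows agree on {Reorder, Store} but differ on Category, so {Reorder, Store} -> Category does not hold.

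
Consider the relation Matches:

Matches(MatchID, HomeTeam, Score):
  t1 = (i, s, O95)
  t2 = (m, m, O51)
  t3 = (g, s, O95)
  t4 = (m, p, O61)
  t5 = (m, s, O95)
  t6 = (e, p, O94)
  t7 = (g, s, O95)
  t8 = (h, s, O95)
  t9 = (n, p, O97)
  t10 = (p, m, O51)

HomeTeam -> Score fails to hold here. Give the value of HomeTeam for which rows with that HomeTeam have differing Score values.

HomeTeam=s: rows 1, 3, 5, 7, 8 → Score = O95, O95, O95, O95, O95 ✓
HomeTeam=m: rows 2, 10 → Score = O51, O51 ✓
HomeTeam=p: rows 4, 6, 9 → Score takes values {O61, O94, O97} — violation
The only HomeTeam value with inconsistent Score is HomeTeam=p.

p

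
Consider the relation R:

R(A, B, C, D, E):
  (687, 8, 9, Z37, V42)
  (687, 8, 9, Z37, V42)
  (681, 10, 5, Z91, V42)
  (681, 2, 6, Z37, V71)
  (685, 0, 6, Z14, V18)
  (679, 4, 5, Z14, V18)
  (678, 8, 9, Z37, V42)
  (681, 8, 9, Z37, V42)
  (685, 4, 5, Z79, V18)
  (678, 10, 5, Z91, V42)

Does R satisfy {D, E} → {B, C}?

(D=Z37, E=V42): 4 rows → {B,C} = (8, 9), (8, 9), (8, 9), (8, 9) ✓
(D=Z91, E=V42): 2 rows → {B,C} = (10, 5), (10, 5) ✓
(D=Z37, E=V71): 1 row → {B,C} = (2, 6) ✓
(D=Z14, E=V18): 2 rows → {B,C} takes values {(0, 6), (4, 5)} — violation
(D=Z79, E=V18): 1 row → {B,C} = (4, 5) ✓
Two rows agree on {D, E} but differ on {B, C}, so {D, E} → {B, C} does not hold.

No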